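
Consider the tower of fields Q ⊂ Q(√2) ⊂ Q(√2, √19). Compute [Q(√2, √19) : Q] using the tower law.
[Q(√2, √19) : Q] = 4

[Q(√2):Q] = 2 (min poly x^2 - 2, irreducible since 2 is squarefree > 1). For the top step, suppose √19 ∈ Q(√2), say √19 = c + d√2 with c, d ∈ Q. Squaring: 19 = c^2 + 2d^2 + 2cd√2. Since √2 ∉ Q this forces 2cd = 0. If d = 0 then √19 = c ∈ Q, contradicting 19 squarefree > 1. If c = 0 then 19 = 2d^2, so 2·19 = (2d)^2 is a perfect square in Q — but 2·19 = 38 is not a perfect square (since 2 and 19 are distinct squarefree integers). Contradiction. Hence √19 ∉ Q(√2), so x^2 - 19 stays irreducible over Q(√2) and [Q(√2, √19) : Q(√2)] = 2. By the tower law, [Q(√2, √19) : Q] = 2 · 2 = 4.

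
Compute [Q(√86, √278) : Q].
[Q(√86, √278) : Q] = 4

[Q(√86):Q] = 2 (min poly x^2 - 86, irreducible since 86 is squarefree > 1). For the top step, suppose √278 ∈ Q(√86), say √278 = c + d√86 with c, d ∈ Q. Squaring: 278 = c^2 + 86d^2 + 2cd√86. Since √86 ∉ Q this forces 2cd = 0. If d = 0 then √278 = c ∈ Q, contradicting 278 squarefree > 1. If c = 0 then 278 = 86d^2, so 86·278 = (86d)^2 is a perfect square in Q — but 86·278 = 23908 is not a perfect square (since 86 and 278 are distinct squarefree integers). Contradiction. Hence √278 ∉ Q(√86), so x^2 - 278 stays irreducible over Q(√86) and [Q(√86, √278) : Q(√86)] = 2. By the tower law, [Q(√86, √278) : Q] = 2 · 2 = 4.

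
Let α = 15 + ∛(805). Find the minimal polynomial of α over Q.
m_α(x) = x^3 - 45x^2 + 675x - 4180

Set β = α - 15 = ∛(805), so β^3 = 805. Then (α - 15)^3 - 805 = 0, i.e. α is a root of g(x) = (x - 15)^3 - 805 = x^3 - 45x^2 + 675x - 4180. Since g(x) = h(x - 15) where h(x) = x^3 - 805, and h is irreducible over Q (because 805 is not a perfect cube, so h has no rational root, and a monic cubic with no rational root is irreducible), g is also irreducible (irreducibility is preserved under the substitution x → x - 15). Hence m_α(x) = x^3 - 45x^2 + 675x - 4180.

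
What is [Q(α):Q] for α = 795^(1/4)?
[Q(α):Q] = 4

α is a root of x^4 - 795. By Eisenstein's criterion at the prime p = 3 (which divides the constant term 795 but p^2 = 9 does not, since 795 is squarefree), x^4 - 795 is irreducible over Q. Hence [Q(α):Q] = 4.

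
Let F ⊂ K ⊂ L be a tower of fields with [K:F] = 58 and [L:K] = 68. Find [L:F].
[L:F] = 3944

The tower law says that for any tower of field extensions F ⊂ K ⊂ L with finite degrees, [L:F] = [L:K] · [K:F]. Here this gives [L:F] = 68 · 58 = 3944.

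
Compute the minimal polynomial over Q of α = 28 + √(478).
m_α(x) = x^2 - 56x + 306

From α - 28 = √(478), squaring gives (α - 28)^2 = 478, i.e. α^2 - 56α + 784 = 478, so α^2 - 56α + 306 = 0. The discriminant of x^2 - 56x + 306 is (-56)^2 - 4·(306) = 3136 - 1224 = 1912, and 4·(478) is not a perfect square in Q since 478 is squarefree and ≠ 1. Hence x^2 - 56x + 306 is irreducible over Q and is the minimal polynomial of α.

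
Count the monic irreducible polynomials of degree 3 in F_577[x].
There are 64033152 monic irreducible polynomials of degree 3 over F_577

Each element of F_{577^3} that lies in no proper subfield is a root of exactly one monic irreducible of degree 3 over F_577, and each such polynomial has 3 distinct roots in F_{577^3}. By Möbius inversion the count is N_577(3) = (1/3) Σ_{d|3} μ(3/d) · 577^d = (1/3)(μ(3)·577^1 + μ(1)·577^3) = 192099456/3 = 64033152.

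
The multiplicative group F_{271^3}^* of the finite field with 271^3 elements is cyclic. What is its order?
|F_{271^3}^*| = 19902510

F_{271^3} has 271^3 = 19902511 elements; its multiplicative group consists of all nonzero elements, so |F_{271^3}^*| = 19902511 - 1 = 19902510. (It is cyclic since any finite subgroup of the multiplicative group of a field is cyclic.)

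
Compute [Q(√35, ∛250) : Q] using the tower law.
[Q(√35, ∛250) : Q] = 6

Let L = Q(√35, ∛250). Since Q(√35) ⊂ L and [Q(√35):Q] = 2, the tower law gives 2 | [L:Q]. Likewise Q(∛250) ⊂ L with [Q(∛250):Q] = 3 (because 250 is not a perfect cube), so 3 | [L:Q]. As gcd(2,3) = 1, [L:Q] is divisible by 6. Conversely L is generated over Q by √35 and ∛250, so [L:Q] ≤ 2·3 = 6. Therefore [Q(√35, ∛250) : Q] = 6.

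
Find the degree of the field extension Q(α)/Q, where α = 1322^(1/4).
[Q(α):Q] = 4

α is a root of x^4 - 1322. By Eisenstein's criterion at the prime p = 2 (which divides the constant term 1322 but p^2 = 4 does not, since 1322 is squarefree), x^4 - 1322 is irreducible over Q. Hence [Q(α):Q] = 4.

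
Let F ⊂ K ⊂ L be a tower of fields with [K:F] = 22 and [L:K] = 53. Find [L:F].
[L:F] = 1166

The tower law says that for any tower of field extensions F ⊂ K ⊂ L with finite degrees, [L:F] = [L:K] · [K:F]. Here this gives [L:F] = 53 · 22 = 1166.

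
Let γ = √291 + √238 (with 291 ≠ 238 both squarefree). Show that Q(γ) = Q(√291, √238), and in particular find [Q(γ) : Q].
[Q(γ) : Q] = 4 (equivalently, Q(γ) = Q(√291, √238))

Obviously Q(γ) ⊆ Q(√291, √238), and [Q(√291, √238):Q] = 4 (since 291, 238 are distinct squarefree integers > 1 with 69258 not a perfect square). To show equality we compute the minimal polynomial of γ. From γ = √291 + √238: γ^2 = 291 + 2√(69258) + 238 = 529 + 2√(69258), so γ^2 - 529 = 2√(69258); squaring, (γ^2 - 529)^2 = 4·69258, i.e. γ^4 - 1058γ^2 + 279841 - 277032 = 0, i.e. γ^4 - 1058γ^2 + 2809 = 0. So γ is a root of x^4 - 1058x^2 + 2809. This polynomial is irreducible over Q: it has no rational root (each ±√291 ± √238 is irrational), and any factorization into two quadratics over Q would force √(69258) ∈ Q (pairing opposite roots) or √291, √238 ∈ Q (other pairings), all impossible. Hence [Q(γ):Q] = 4 = [Q(√291, √238):Q], so Q(γ) = Q(√291, √238).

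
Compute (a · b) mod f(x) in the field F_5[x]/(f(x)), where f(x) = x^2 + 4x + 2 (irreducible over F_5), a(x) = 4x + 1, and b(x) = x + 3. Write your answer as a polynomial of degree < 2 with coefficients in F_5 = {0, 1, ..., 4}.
a · b ≡ 2x (mod f(x))

Multiply in F_5[x]: a(x)·b(x) = (4x + 1)·(x + 3) = 4x^2 + 3x + 3. This has degree ≥ 2, so divide by f(x) over F_5: 4x^2 + 3x + 3 = (4)·(x^2 + 4x + 2) + (2x). Hence a·b ≡ 2x (mod f). (F_5[x]/(f) is a field with 5^2 = 25 elements since f is irreducible of degree 2.)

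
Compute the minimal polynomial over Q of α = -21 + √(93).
m_α(x) = x^2 + 42x + 348

From α + 21 = √(93), squaring gives (α + 21)^2 = 93, i.e. α^2 + 42α + 441 = 93, so α^2 + 42α + 348 = 0. The discriminant of x^2 + 42x + 348 is (42)^2 - 4·(348) = 1764 - 1392 = 372, and 4·(93) is not a perfect square in Q since 93 is squarefree and ≠ 1. Hence x^2 + 42x + 348 is irreducible over Q and is the minimal polynomial of α.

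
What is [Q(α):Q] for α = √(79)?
[Q(α):Q] = 2

[Q(α):Q] equals the degree of the minimal polynomial of α. Here α^2 = 79 and x^2 - 79 is irreducible (d = 79 is squarefree, ≠ 1, hence not a square), so deg(m_α) = 2. Thus [Q(α):Q] = 2.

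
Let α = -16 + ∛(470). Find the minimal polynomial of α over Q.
m_α(x) = x^3 + 48x^2 + 768x + 3626

Set β = α + 16 = ∛(470), so β^3 = 470. Then (α + 16)^3 - 470 = 0, i.e. α is a root of g(x) = (x + 16)^3 - 470 = x^3 + 48x^2 + 768x + 3626. Since g(x) = h(x + 16) where h(x) = x^3 - 470, and h is irreducible over Q (because 470 is not a perfect cube, so h has no rational root, and a monic cubic with no rational root is irreducible), g is also irreducible (irreducibility is preserved under the substitution x → x + 16). Hence m_α(x) = x^3 + 48x^2 + 768x + 3626.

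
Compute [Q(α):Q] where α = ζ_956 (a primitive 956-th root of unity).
[Q(α):Q] = 476

The minimal polynomial of ζ_956 over Q is the 956-th cyclotomic polynomial Φ_956(x), which is irreducible over Q and has degree φ(956) = 476. Hence [Q(α):Q] = φ(956) = 476.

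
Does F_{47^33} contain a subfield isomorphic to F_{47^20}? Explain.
No: F_{47^20} is not a subfield of F_{47^33}

F_{p^m} embeds in F_{p^n} iff m | n. Here 20 ∤ 33 (since 33 = 1·20 + 13 with remainder 13 ≠ 0), so F_{47^20} is not a subfield of F_{47^33}. Equivalently: if it were, the tower law would give 20 = [F_{47^20}:F_47] dividing [F_{47^33}:F_47] = 33, contradiction.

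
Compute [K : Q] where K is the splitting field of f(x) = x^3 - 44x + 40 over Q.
[K : Q] = 6

By the rational root test, any rational root of the monic integer polynomial f(x) = x^3 - 44x + 40 must be an integer dividing the constant term 40, i.e. one of ±{1, 2, 4, 5, 8, 10, 20, 40}. Evaluating: f(1) = -3, f(-1) = 83, f(2) = -40, f(-2) = 120, f(4) = -72, f(-4) = 152, f(5) = -55, f(-5) = 135, f(8) = 200, f(-8) = -120, f(10) = 600, f(-10) = -520, f(20) = 7160, f(-20) = -7080, f(40) = 62280, f(-40) = -62200; none is 0, so f has no rational root and is therefore irreducible over Q (a cubic with no linear factor over a field is irreducible). For an irreducible cubic, the Galois group is A_3 or S_3 according as the discriminant disc(f) = -4a^3 - 27b^2 = -4·(-44)^3 - 27·(40)^2 = 297536 is or is not a square in Q. Here disc(f) = 297536 is not a perfect square in Q, so the Galois group of f over Q is not contained in A_3 and must be all of S_3. The splitting field has degree |S_3| = 6 over Q, so [K : Q] = 6.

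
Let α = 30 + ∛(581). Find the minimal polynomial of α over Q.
m_α(x) = x^3 - 90x^2 + 2700x - 27581

Set β = α - 30 = ∛(581), so β^3 = 581. Then (α - 30)^3 - 581 = 0, i.e. α is a root of g(x) = (x - 30)^3 - 581 = x^3 - 90x^2 + 2700x - 27581. Since g(x) = h(x - 30) where h(x) = x^3 - 581, and h is irreducible over Q (because 581 is not a perfect cube, so h has no rational root, and a monic cubic with no rational root is irreducible), g is also irreducible (irreducibility is preserved under the substitution x → x - 30). Hence m_α(x) = x^3 - 90x^2 + 2700x - 27581.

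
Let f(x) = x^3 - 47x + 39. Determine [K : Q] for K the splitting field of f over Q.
[K : Q] = 6

By the rational root test, any rational root of the monic integer polynomial f(x) = x^3 - 47x + 39 must be an integer dividing the constant term 39, i.e. one of ±{1, 3, 13, 39}. Evaluating: f(1) = -7, f(-1) = 85, f(3) = -75, f(-3) = 153, f(13) = 1625, f(-13) = -1547, f(39) = 57525, f(-39) = -57447; none is 0, so f has no rational root and is therefore irreducible over Q (a cubic with no linear factor over a field is irreducible). For an irreducible cubic, the Galois group is A_3 or S_3 according as the discriminant disc(f) = -4a^3 - 27b^2 = -4·(-47)^3 - 27·(39)^2 = 374225 is or is not a square in Q. Here disc(f) = 374225 is not a perfect square in Q, so the Galois group of f over Q is not contained in A_3 and must be all of S_3. The splitting field has degree |S_3| = 6 over Q, so [K : Q] = 6.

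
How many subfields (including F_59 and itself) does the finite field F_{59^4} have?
F_{59^4} has 3 subfields

The subfields of F_{p^n} are exactly the fields F_{p^d} for d | n (each is the fixed field of the unique index-d subgroup of Gal(F_{p^n}/F_p) ≅ Z/nZ). The divisors of n = 4 are {1, 2, 4}, giving 3 subfields: F_{59^1}, F_{59^2}, F_{59^4}.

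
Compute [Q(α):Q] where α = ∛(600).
[Q(α):Q] = 3

The minimal polynomial of α is x^3 - 600, irreducible over Q since 600 is not a perfect cube (so x^3 - 600 has no rational root). Hence [Q(α):Q] = deg(m_α) = 3.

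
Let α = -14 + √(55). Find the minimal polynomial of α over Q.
m_α(x) = x^2 + 28x + 141

From α + 14 = √(55), squaring gives (α + 14)^2 = 55, i.e. α^2 + 28α + 196 = 55, so α^2 + 28α + 141 = 0. The discriminant of x^2 + 28x + 141 is (28)^2 - 4·(141) = 784 - 564 = 220, and 4·(55) is not a perfect square in Q since 55 is squarefree and ≠ 1. Hence x^2 + 28x + 141 is irreducible over Q and is the minimal polynomial of α.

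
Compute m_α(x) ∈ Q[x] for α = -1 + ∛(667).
m_α(x) = x^3 + 3x^2 + 3x - 666

Set β = α + 1 = ∛(667), so β^3 = 667. Then (α + 1)^3 - 667 = 0, i.e. α is a root of g(x) = (x + 1)^3 - 667 = x^3 + 3x^2 + 3x - 666. Since g(x) = h(x + 1) where h(x) = x^3 - 667, and h is irreducible over Q (because 667 is not a perfect cube, so h has no rational root, and a monic cubic with no rational root is irreducible), g is also irreducible (irreducibility is preserved under the substitution x → x + 1). Hence m_α(x) = x^3 + 3x^2 + 3x - 666.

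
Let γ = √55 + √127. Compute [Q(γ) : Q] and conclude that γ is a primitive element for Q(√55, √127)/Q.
[Q(γ) : Q] = 4 (equivalently, Q(γ) = Q(√55, √127))

Obviously Q(γ) ⊆ Q(√55, √127), and [Q(√55, √127):Q] = 4 (since 55, 127 are distinct squarefree integers > 1 with 6985 not a perfect square). To show equality we compute the minimal polynomial of γ. From γ = √55 + √127: γ^2 = 55 + 2√(6985) + 127 = 182 + 2√(6985), so γ^2 - 182 = 2√(6985); squaring, (γ^2 - 182)^2 = 4·6985, i.e. γ^4 - 364γ^2 + 33124 - 27940 = 0, i.e. γ^4 - 364γ^2 + 5184 = 0. So γ is a root of x^4 - 364x^2 + 5184. This polynomial is irreducible over Q: it has no rational root (each ±√55 ± √127 is irrational), and any factorization into two quadratics over Q would force √(6985) ∈ Q (pairing opposite roots) or √55, √127 ∈ Q (other pairings), all impossible. Hence [Q(γ):Q] = 4 = [Q(√55, √127):Q], so Q(γ) = Q(√55, √127).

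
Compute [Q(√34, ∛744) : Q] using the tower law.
[Q(√34, ∛744) : Q] = 6

Let L = Q(√34, ∛744). Since Q(√34) ⊂ L and [Q(√34):Q] = 2, the tower law gives 2 | [L:Q]. Likewise Q(∛744) ⊂ L with [Q(∛744):Q] = 3 (because 744 is not a perfect cube), so 3 | [L:Q]. As gcd(2,3) = 1, [L:Q] is divisible by 6. Conversely L is generated over Q by √34 and ∛744, so [L:Q] ≤ 2·3 = 6. Therefore [Q(√34, ∛744) : Q] = 6.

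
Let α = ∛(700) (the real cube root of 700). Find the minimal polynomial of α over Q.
m_α(x) = x^3 - 700

α satisfies α^3 = 700, so x^3 - 700 annihilates α. By the rational root test, a rational root p/q (in lowest terms) of x^3 - 700 would satisfy p^3 = 700 q^3, forcing q = 1 and p^3 = 700; but 700 is not a perfect cube, contradiction. A monic cubic over Q with no rational root is irreducible (any nontrivial factorization would include a linear factor). Hence x^3 - 700 is the minimal polynomial of α, and in particular [Q(α):Q] = 3.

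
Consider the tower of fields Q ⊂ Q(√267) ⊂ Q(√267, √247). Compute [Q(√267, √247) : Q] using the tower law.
[Q(√267, √247) : Q] = 4

[Q(√267):Q] = 2 (min poly x^2 - 267, irreducible since 267 is squarefree > 1). For the top step, suppose √247 ∈ Q(√267), say √247 = c + d√267 with c, d ∈ Q. Squaring: 247 = c^2 + 267d^2 + 2cd√267. Since √267 ∉ Q this forces 2cd = 0. If d = 0 then √247 = c ∈ Q, contradicting 247 squarefree > 1. If c = 0 then 247 = 267d^2, so 267·247 = (267d)^2 is a perfect square in Q — but 267·247 = 65949 is not a perfect square (since 267 and 247 are distinct squarefree integers). Contradiction. Hence √247 ∉ Q(√267), so x^2 - 247 stays irreducible over Q(√267) and [Q(√267, √247) : Q(√267)] = 2. By the tower law, [Q(√267, √247) : Q] = 2 · 2 = 4.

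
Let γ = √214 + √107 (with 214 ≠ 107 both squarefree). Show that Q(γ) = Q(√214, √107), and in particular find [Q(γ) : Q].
[Q(γ) : Q] = 4 (equivalently, Q(γ) = Q(√214, √107))

Obviously Q(γ) ⊆ Q(√214, √107), and [Q(√214, √107):Q] = 4 (since 214, 107 are distinct squarefree integers > 1 with 22898 not a perfect square). To show equality we compute the minimal polynomial of γ. From γ = √214 + √107: γ^2 = 214 + 2√(22898) + 107 = 321 + 2√(22898), so γ^2 - 321 = 2√(22898); squaring, (γ^2 - 321)^2 = 4·22898, i.e. γ^4 - 642γ^2 + 103041 - 91592 = 0, i.e. γ^4 - 642γ^2 + 11449 = 0. So γ is a root of x^4 - 642x^2 + 11449. This polynomial is irreducible over Q: it has no rational root (each ±√214 ± √107 is irrational), and any factorization into two quadratics over Q would force √(22898) ∈ Q (pairing opposite roots) or √214, √107 ∈ Q (other pairings), all impossible. Hence [Q(γ):Q] = 4 = [Q(√214, √107):Q], so Q(γ) = Q(√214, √107).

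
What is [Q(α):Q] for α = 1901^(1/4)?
[Q(α):Q] = 4

α is a root of x^4 - 1901. By Eisenstein's criterion at the prime p = 1901 (which divides the constant term 1901 but p^2 = 3613801 does not, since 1901 is squarefree), x^4 - 1901 is irreducible over Q. Hence [Q(α):Q] = 4.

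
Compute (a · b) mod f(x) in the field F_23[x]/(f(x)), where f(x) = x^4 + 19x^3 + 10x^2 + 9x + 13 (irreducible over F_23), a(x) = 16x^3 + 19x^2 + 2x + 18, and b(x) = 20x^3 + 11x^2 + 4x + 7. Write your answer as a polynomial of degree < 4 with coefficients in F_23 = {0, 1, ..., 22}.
a · b ≡ 10x^3 + 14x^2 + 22x + 7 (mod f(x))

Multiply in F_23[x]: a(x)·b(x) = (16x^3 + 19x^2 + 2x + 18)·(20x^3 + 11x^2 + 4x + 7) = 21x^6 + 4x^5 + 14x^4 + 18x^3 + 17x^2 + 17x + 11. This has degree ≥ 4, so divide by f(x) over F_23: 21x^6 + 4x^5 + 14x^4 + 18x^3 + 17x^2 + 17x + 11 = (21x^2 + 19x + 18)·(x^4 + 19x^3 + 10x^2 + 9x + 13) + (10x^3 + 14x^2 + 22x + 7). Hence a·b ≡ 10x^3 + 14x^2 + 22x + 7 (mod f). (F_23[x]/(f) is a field with 23^4 = 279841 elements since f is irreducible of degree 4.)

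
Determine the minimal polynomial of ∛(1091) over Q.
m_α(x) = x^3 - 1091

α satisfies α^3 = 1091, so x^3 - 1091 annihilates α. By the rational root test, a rational root p/q (in lowest terms) of x^3 - 1091 would satisfy p^3 = 1091 q^3, forcing q = 1 and p^3 = 1091; but 1091 is not a perfect cube, contradiction. A monic cubic over Q with no rational root is irreducible (any nontrivial factorization would include a linear factor). Hence x^3 - 1091 is the minimal polynomial of α, and in particular [Q(α):Q] = 3.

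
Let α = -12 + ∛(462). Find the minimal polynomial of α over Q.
m_α(x) = x^3 + 36x^2 + 432x + 1266

Set β = α + 12 = ∛(462), so β^3 = 462. Then (α + 12)^3 - 462 = 0, i.e. α is a root of g(x) = (x + 12)^3 - 462 = x^3 + 36x^2 + 432x + 1266. Since g(x) = h(x + 12) where h(x) = x^3 - 462, and h is irreducible over Q (because 462 is not a perfect cube, so h has no rational root, and a monic cubic with no rational root is irreducible), g is also irreducible (irreducibility is preserved under the substitution x → x + 12). Hence m_α(x) = x^3 + 36x^2 + 432x + 1266.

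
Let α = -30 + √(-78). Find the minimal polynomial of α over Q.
m_α(x) = x^2 + 60x + 978

From α + 30 = √(-78), squaring gives (α + 30)^2 = -78, i.e. α^2 + 60α + 900 = -78, so α^2 + 60α + 978 = 0. The discriminant of x^2 + 60x + 978 is (60)^2 - 4·(978) = 3600 - 3912 = -312, and 4·(-78) is not a perfect square in Q since -78 is squarefree and ≠ 1. Hence x^2 + 60x + 978 is irreducible over Q and is the minimal polynomial of α.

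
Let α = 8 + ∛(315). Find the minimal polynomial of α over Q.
m_α(x) = x^3 - 24x^2 + 192x - 827

Set β = α - 8 = ∛(315), so β^3 = 315. Then (α - 8)^3 - 315 = 0, i.e. α is a root of g(x) = (x - 8)^3 - 315 = x^3 - 24x^2 + 192x - 827. Since g(x) = h(x - 8) where h(x) = x^3 - 315, and h is irreducible over Q (because 315 is not a perfect cube, so h has no rational root, and a monic cubic with no rational root is irreducible), g is also irreducible (irreducibility is preserved under the substitution x → x - 8). Hence m_α(x) = x^3 - 24x^2 + 192x - 827.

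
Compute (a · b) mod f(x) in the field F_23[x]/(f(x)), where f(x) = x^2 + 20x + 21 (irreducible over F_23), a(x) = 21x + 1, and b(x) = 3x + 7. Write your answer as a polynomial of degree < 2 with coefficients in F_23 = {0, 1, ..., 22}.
a · b ≡ 17x + 18 (mod f(x))

Multiply in F_23[x]: a(x)·b(x) = (21x + 1)·(3x + 7) = 17x^2 + 12x + 7. This has degree ≥ 2, so divide by f(x) over F_23: 17x^2 + 12x + 7 = (17)·(x^2 + 20x + 21) + (17x + 18). Hence a·b ≡ 17x + 18 (mod f). (F_23[x]/(f) is a field with 23^2 = 529 elements since f is irreducible of degree 2.)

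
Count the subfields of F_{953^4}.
F_{953^4} has 3 subfields

The subfields of F_{p^n} are exactly the fields F_{p^d} for d | n (each is the fixed field of the unique index-d subgroup of Gal(F_{p^n}/F_p) ≅ Z/nZ). The divisors of n = 4 are {1, 2, 4}, giving 3 subfields: F_{953^1}, F_{953^2}, F_{953^4}.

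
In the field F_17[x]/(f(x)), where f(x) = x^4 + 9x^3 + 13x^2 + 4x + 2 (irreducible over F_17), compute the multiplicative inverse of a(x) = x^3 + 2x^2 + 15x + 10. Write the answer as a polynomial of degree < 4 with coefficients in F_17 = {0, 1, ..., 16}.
a(x)^(-1) ≡ 8x^3 + 3x^2 + x + 10 (mod f(x))

Since f is irreducible over F_17, F_17[x]/(f) is a field and a(x) ≠ 0 has an inverse. Apply the extended Euclidean algorithm to f(x) and a(x) in F_17[x]: f(x) = (x + 7)·a(x) + (x^2 + 8x);  a(x) = (x + 11)·(x^2 + 8x) + (12x + 10);  (x^2 + 8x) = (10x + 15)·(12x + 10) + (3). The last nonzero remainder is the constant 3 = gcd(f, a) in F_17. Back-substituting through the division chain expresses 3 = s(x)·a(x) + t(x)·f(x) with s(x) ≡ 7x^3 + 9x^2 + 3x + 13 (mod f), so (7x^3 + 9x^2 + 3x + 13)·a(x) ≡ 3 (mod f). Multiplying by 3^(-1) ≡ 6 in F_17 gives a(x)^(-1) ≡ 6·(7x^3 + 9x^2 + 3x + 13) ≡ 8x^3 + 3x^2 + x + 10 (mod f). Check: (x^3 + 2x^2 + 15x + 10)·(8x^3 + 3x^2 + x + 10) = 8x^6 + 2x^5 + 8x^4 + x^3 + 14x^2 + 7x + 15 ≡ 1 (mod x^4 + 9x^3 + 13x^2 + 4x + 2).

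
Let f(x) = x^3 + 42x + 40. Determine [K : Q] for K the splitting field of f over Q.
[K : Q] = 6

By the rational root test, any rational root of the monic integer polynomial f(x) = x^3 + 42x + 40 must be an integer dividing the constant term 40, i.e. one of ±{1, 2, 4, 5, 8, 10, 20, 40}. Evaluating: f(1) = 83, f(-1) = -3, f(2) = 132, f(-2) = -52, f(4) = 272, f(-4) = -192, f(5) = 375, f(-5) = -295, f(8) = 888, f(-8) = -808, f(10) = 1460, f(-10) = -1380, f(20) = 8880, f(-20) = -8800, f(40) = 65720, f(-40) = -65640; none is 0, so f has no rational root and is therefore irreducible over Q (a cubic with no linear factor over a field is irreducible). For an irreducible cubic, the Galois group is A_3 or S_3 according as the discriminant disc(f) = -4a^3 - 27b^2 = -4·(42)^3 - 27·(40)^2 = -339552 is or is not a square in Q. Here disc(f) = -339552 is not a perfect square in Q, so the Galois group of f over Q is not contained in A_3 and must be all of S_3. The splitting field has degree |S_3| = 6 over Q, so [K : Q] = 6.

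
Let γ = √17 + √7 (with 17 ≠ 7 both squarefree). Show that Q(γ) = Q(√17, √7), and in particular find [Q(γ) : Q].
[Q(γ) : Q] = 4 (equivalently, Q(γ) = Q(√17, √7))

Obviously Q(γ) ⊆ Q(√17, √7), and [Q(√17, √7):Q] = 4 (since 17, 7 are distinct squarefree integers > 1 with 119 not a perfect square). To show equality we compute the minimal polynomial of γ. From γ = √17 + √7: γ^2 = 17 + 2√(119) + 7 = 24 + 2√(119), so γ^2 - 24 = 2√(119); squaring, (γ^2 - 24)^2 = 4·119, i.e. γ^4 - 48γ^2 + 576 - 476 = 0, i.e. γ^4 - 48γ^2 + 100 = 0. So γ is a root of x^4 - 48x^2 + 100. This polynomial is irreducible over Q: it has no rational root (each ±√17 ± √7 is irrational), and any factorization into two quadratics over Q would force √(119) ∈ Q (pairing opposite roots) or √17, √7 ∈ Q (other pairings), all impossible. Hence [Q(γ):Q] = 4 = [Q(√17, √7):Q], so Q(γ) = Q(√17, √7).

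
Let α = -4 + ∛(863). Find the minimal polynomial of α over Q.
m_α(x) = x^3 + 12x^2 + 48x - 799

Set β = α + 4 = ∛(863), so β^3 = 863. Then (α + 4)^3 - 863 = 0, i.e. α is a root of g(x) = (x + 4)^3 - 863 = x^3 + 12x^2 + 48x - 799. Since g(x) = h(x + 4) where h(x) = x^3 - 863, and h is irreducible over Q (because 863 is not a perfect cube, so h has no rational root, and a monic cubic with no rational root is irreducible), g is also irreducible (irreducibility is preserved under the substitution x → x + 4). Hence m_α(x) = x^3 + 12x^2 + 48x - 799.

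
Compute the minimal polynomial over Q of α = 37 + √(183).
m_α(x) = x^2 - 74x + 1186

From α - 37 = √(183), squaring gives (α - 37)^2 = 183, i.e. α^2 - 74α + 1369 = 183, so α^2 - 74α + 1186 = 0. The discriminant of x^2 - 74x + 1186 is (-74)^2 - 4·(1186) = 5476 - 4744 = 732, and 4·(183) is not a perfect square in Q since 183 is squarefree and ≠ 1. Hence x^2 - 74x + 1186 is irreducible over Q and is the minimal polynomial of α.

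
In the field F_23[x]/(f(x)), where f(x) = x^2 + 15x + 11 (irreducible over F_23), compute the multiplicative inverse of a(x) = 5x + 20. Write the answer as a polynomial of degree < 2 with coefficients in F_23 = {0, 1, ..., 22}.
a(x)^(-1) ≡ 6x + 20 (mod f(x))

Since f is irreducible over F_23, F_23[x]/(f) is a field and a(x) ≠ 0 has an inverse. Apply the extended Euclidean algorithm to f(x) and a(x) in F_23[x]: f(x) = (14x + 16)·a(x) + (13). The last nonzero remainder is the constant 13 = gcd(f, a) in F_23. Back-substituting through the division chain expresses 13 = s(x)·a(x) + t(x)·f(x) with s(x) ≡ 9x + 7 (mod f), so (9x + 7)·a(x) ≡ 13 (mod f). Multiplying by 13^(-1) ≡ 16 in F_23 gives a(x)^(-1) ≡ 16·(9x + 7) ≡ 6x + 20 (mod f). Check: (5x + 20)·(6x + 20) = 7x^2 + 13x + 9 ≡ 1 (mod x^2 + 15x + 11).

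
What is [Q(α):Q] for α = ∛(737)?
[Q(α):Q] = 3

The minimal polynomial of α is x^3 - 737, irreducible over Q since 737 is not a perfect cube (so x^3 - 737 has no rational root). Hence [Q(α):Q] = deg(m_α) = 3.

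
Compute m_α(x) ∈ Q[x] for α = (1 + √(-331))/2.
m_α(x) = x^2 - x + 83

From 2α - 1 = √(-331), squaring gives (2α - 1)^2 = -331, i.e. 4α^2 - 4α + 1 = -331, so α^2 - α + (1 + 331)/4 = 0. Since -331 ≡ 1 (mod 4), (1 + 331)/4 = 83 ∈ Z. The polynomial x^2 - x + 83 has discriminant 1 - 4·(83) = -331, which is not a perfect square in Q (d = -331 is squarefree and ≠ 1), so x^2 - x + 83 is irreducible over Q. It is the minimal polynomial of α.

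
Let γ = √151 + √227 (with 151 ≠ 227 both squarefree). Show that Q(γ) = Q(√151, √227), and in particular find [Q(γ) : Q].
[Q(γ) : Q] = 4 (equivalently, Q(γ) = Q(√151, √227))

Obviously Q(γ) ⊆ Q(√151, √227), and [Q(√151, √227):Q] = 4 (since 151, 227 are distinct squarefree integers > 1 with 34277 not a perfect square). To show equality we compute the minimal polynomial of γ. From γ = √151 + √227: γ^2 = 151 + 2√(34277) + 227 = 378 + 2√(34277), so γ^2 - 378 = 2√(34277); squaring, (γ^2 - 378)^2 = 4·34277, i.e. γ^4 - 756γ^2 + 142884 - 137108 = 0, i.e. γ^4 - 756γ^2 + 5776 = 0. So γ is a root of x^4 - 756x^2 + 5776. This polynomial is irreducible over Q: it has no rational root (each ±√151 ± √227 is irrational), and any factorization into two quadratics over Q would force √(34277) ∈ Q (pairing opposite roots) or √151, √227 ∈ Q (other pairings), all impossible. Hence [Q(γ):Q] = 4 = [Q(√151, √227):Q], so Q(γ) = Q(√151, √227).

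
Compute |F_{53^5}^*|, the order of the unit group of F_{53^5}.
|F_{53^5}^*| = 418195492

F_{53^5} has 53^5 = 418195493 elements; its multiplicative group consists of all nonzero elements, so |F_{53^5}^*| = 418195493 - 1 = 418195492. (It is cyclic since any finite subgroup of the multiplicative group of a field is cyclic.)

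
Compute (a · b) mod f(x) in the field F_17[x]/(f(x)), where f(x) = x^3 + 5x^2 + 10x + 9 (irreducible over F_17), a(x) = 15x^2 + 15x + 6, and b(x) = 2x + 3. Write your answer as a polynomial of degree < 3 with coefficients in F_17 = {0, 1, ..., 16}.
a · b ≡ 10x^2 + 12x + 3 (mod f(x))

Multiply in F_17[x]: a(x)·b(x) = (15x^2 + 15x + 6)·(2x + 3) = 13x^3 + 7x^2 + 6x + 1. This has degree ≥ 3, so divide by f(x) over F_17: 13x^3 + 7x^2 + 6x + 1 = (13)·(x^3 + 5x^2 + 10x + 9) + (10x^2 + 12x + 3). Hence a·b ≡ 10x^2 + 12x + 3 (mod f). (F_17[x]/(f) is a field with 17^3 = 4913 elements since f is irreducible of degree 3.)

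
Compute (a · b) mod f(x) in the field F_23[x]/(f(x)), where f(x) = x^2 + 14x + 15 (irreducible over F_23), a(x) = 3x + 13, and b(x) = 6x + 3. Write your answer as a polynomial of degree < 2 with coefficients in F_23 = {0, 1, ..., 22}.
a · b ≡ 19x + 22 (mod f(x))

Multiply in F_23[x]: a(x)·b(x) = (3x + 13)·(6x + 3) = 18x^2 + 18x + 16. This has degree ≥ 2, so divide by f(x) over F_23: 18x^2 + 18x + 16 = (18)·(x^2 + 14x + 15) + (19x + 22). Hence a·b ≡ 19x + 22 (mod f). (F_23[x]/(f) is a field with 23^2 = 529 elements since f is irreducible of degree 2.)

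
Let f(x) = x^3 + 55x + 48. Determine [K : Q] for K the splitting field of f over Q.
[K : Q] = 6

By the rational root test, any rational root of the monic integer polynomial f(x) = x^3 + 55x + 48 must be an integer dividing the constant term 48, i.e. one of ±{1, 2, 3, 4, 6, 8, 12, 16, 24, 48}. Evaluating: f(1) = 104, f(-1) = -8, f(2) = 166, f(-2) = -70, f(3) = 240, f(-3) = -144, f(4) = 332, f(-4) = -236, f(6) = 594, f(-6) = -498, f(8) = 1000, f(-8) = -904, f(12) = 2436, f(-12) = -2340, f(16) = 5024, f(-16) = -4928, f(24) = 15192, f(-24) = -15096, f(48) = 113280, f(-48) = -113184; none is 0, so f has no rational root and is therefore irreducible over Q (a cubic with no linear factor over a field is irreducible). For an irreducible cubic, the Galois group is A_3 or S_3 according as the discriminant disc(f) = -4a^3 - 27b^2 = -4·(55)^3 - 27·(48)^2 = -727708 is or is not a square in Q. Here disc(f) = -727708 is not a perfect square in Q, so the Galois group of f over Q is not contained in A_3 and must be all of S_3. The splitting field has degree |S_3| = 6 over Q, so [K : Q] = 6.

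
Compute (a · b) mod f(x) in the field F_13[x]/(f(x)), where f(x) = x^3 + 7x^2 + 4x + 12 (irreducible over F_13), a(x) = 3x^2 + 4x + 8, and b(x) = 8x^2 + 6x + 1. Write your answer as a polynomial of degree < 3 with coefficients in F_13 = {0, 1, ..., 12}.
a · b ≡ 2x^2 + 2x + 7 (mod f(x))

Multiply in F_13[x]: a(x)·b(x) = (3x^2 + 4x + 8)·(8x^2 + 6x + 1) = 11x^4 + 11x^3 + 8. This has degree ≥ 3, so divide by f(x) over F_13: 11x^4 + 11x^3 + 8 = (11x + 12)·(x^3 + 7x^2 + 4x + 12) + (2x^2 + 2x + 7). Hence a·b ≡ 2x^2 + 2x + 7 (mod f). (F_13[x]/(f) is a field with 13^3 = 2197 elements since f is irreducible of degree 3.)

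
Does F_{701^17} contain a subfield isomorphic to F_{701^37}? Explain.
No: F_{701^37} is not a subfield of F_{701^17}

F_{p^m} embeds in F_{p^n} iff m | n. Here 37 ∤ 17 (since 17 = 0·37 + 17 with remainder 17 ≠ 0), so F_{701^37} is not a subfield of F_{701^17}. Equivalently: if it were, the tower law would give 37 = [F_{701^37}:F_701] dividing [F_{701^17}:F_701] = 17, contradiction.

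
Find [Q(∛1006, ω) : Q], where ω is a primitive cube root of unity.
[Q(∛1006, ω) : Q] = 6

[Q(∛1006):Q] = 3 (min poly x^3 - 1006, irreducible since 1006 is not a perfect cube). [Q(ω):Q] = 2 (min poly x^2 + x + 1). Since Q(∛1006) ⊂ R and ω ∉ R, we have ω ∉ Q(∛1006), so x^2 + x + 1 remains irreducible over Q(∛1006) and [Q(∛1006, ω) : Q(∛1006)] = 2. By the tower law, [Q(∛1006, ω) : Q] = 3 · 2 = 6. (In fact Q(∛1006, ω) is the splitting field of x^3 - 1006 over Q.)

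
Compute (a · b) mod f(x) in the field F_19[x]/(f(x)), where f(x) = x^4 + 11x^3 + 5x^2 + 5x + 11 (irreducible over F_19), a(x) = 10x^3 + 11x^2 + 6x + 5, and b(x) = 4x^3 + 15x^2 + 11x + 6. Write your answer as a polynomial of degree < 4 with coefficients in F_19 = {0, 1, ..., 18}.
a · b ≡ 11x^3 + 6x^2 + x + 12 (mod f(x))

Multiply in F_19[x]: a(x)·b(x) = (10x^3 + 11x^2 + 6x + 5)·(4x^3 + 15x^2 + 11x + 6) = 2x^6 + 4x^5 + 14x^4 + 6x^3 + 17x^2 + 15x + 11. This has degree ≥ 4, so divide by f(x) over F_19: 2x^6 + 4x^5 + 14x^4 + 6x^3 + 17x^2 + 15x + 11 = (2x^2 + x + 12)·(x^4 + 11x^3 + 5x^2 + 5x + 11) + (11x^3 + 6x^2 + x + 12). Hence a·b ≡ 11x^3 + 6x^2 + x + 12 (mod f). (F_19[x]/(f) is a field with 19^4 = 130321 elements since f is irreducible of degree 4.)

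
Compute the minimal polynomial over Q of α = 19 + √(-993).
m_α(x) = x^2 - 38x + 1354

From α - 19 = √(-993), squaring gives (α - 19)^2 = -993, i.e. α^2 - 38α + 361 = -993, so α^2 - 38α + 1354 = 0. The discriminant of x^2 - 38x + 1354 is (-38)^2 - 4·(1354) = 1444 - 5416 = -3972, and 4·(-993) is not a perfect square in Q since -993 is squarefree and ≠ 1. Hence x^2 - 38x + 1354 is irreducible over Q and is the minimal polynomial of α.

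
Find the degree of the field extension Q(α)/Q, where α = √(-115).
[Q(α):Q] = 2

[Q(α):Q] equals the degree of the minimal polynomial of α. Here α^2 = -115 and x^2 + 115 is irreducible (d = -115 is squarefree, ≠ 1, hence not a square), so deg(m_α) = 2. Thus [Q(α):Q] = 2.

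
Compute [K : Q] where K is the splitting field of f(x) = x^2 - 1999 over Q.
[K : Q] = 2

f(x) = x^2 - 1999 factors as (x - √1999)(x + √1999). The splitting field is K = Q(√1999). Since 1999 is squarefree and > 1, it is not a perfect square, so x^2 - 1999 is irreducible over Q and [Q(√1999) : Q] = 2. Hence [K : Q] = 2.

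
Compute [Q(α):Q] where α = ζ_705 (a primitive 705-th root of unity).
[Q(α):Q] = 368

The minimal polynomial of ζ_705 over Q is the 705-th cyclotomic polynomial Φ_705(x), which is irreducible over Q and has degree φ(705) = 368. Hence [Q(α):Q] = φ(705) = 368.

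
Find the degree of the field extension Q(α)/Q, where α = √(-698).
[Q(α):Q] = 2

[Q(α):Q] equals the degree of the minimal polynomial of α. Here α^2 = -698 and x^2 + 698 is irreducible (d = -698 is squarefree, ≠ 1, hence not a square), so deg(m_α) = 2. Thus [Q(α):Q] = 2.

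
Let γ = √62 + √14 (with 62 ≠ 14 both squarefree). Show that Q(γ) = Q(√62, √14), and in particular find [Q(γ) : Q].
[Q(γ) : Q] = 4 (equivalently, Q(γ) = Q(√62, √14))

Obviously Q(γ) ⊆ Q(√62, √14), and [Q(√62, √14):Q] = 4 (since 62, 14 are distinct squarefree integers > 1 with 868 not a perfect square). To show equality we compute the minimal polynomial of γ. From γ = √62 + √14: γ^2 = 62 + 2√(868) + 14 = 76 + 2√(868), so γ^2 - 76 = 2√(868); squaring, (γ^2 - 76)^2 = 4·868, i.e. γ^4 - 152γ^2 + 5776 - 3472 = 0, i.e. γ^4 - 152γ^2 + 2304 = 0. So γ is a root of x^4 - 152x^2 + 2304. This polynomial is irreducible over Q: it has no rational root (each ±√62 ± √14 is irrational), and any factorization into two quadratics over Q would force √(868) ∈ Q (pairing opposite roots) or √62, √14 ∈ Q (other pairings), all impossible. Hence [Q(γ):Q] = 4 = [Q(√62, √14):Q], so Q(γ) = Q(√62, √14).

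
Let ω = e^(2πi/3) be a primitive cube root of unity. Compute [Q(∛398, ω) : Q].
[Q(∛398, ω) : Q] = 6

[Q(∛398):Q] = 3 (min poly x^3 - 398, irreducible since 398 is not a perfect cube). [Q(ω):Q] = 2 (min poly x^2 + x + 1). Since Q(∛398) ⊂ R and ω ∉ R, we have ω ∉ Q(∛398), so x^2 + x + 1 remains irreducible over Q(∛398) and [Q(∛398, ω) : Q(∛398)] = 2. By the tower law, [Q(∛398, ω) : Q] = 3 · 2 = 6. (In fact Q(∛398, ω) is the splitting field of x^3 - 398 over Q.)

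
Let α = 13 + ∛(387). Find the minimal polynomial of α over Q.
m_α(x) = x^3 - 39x^2 + 507x - 2584

Set β = α - 13 = ∛(387), so β^3 = 387. Then (α - 13)^3 - 387 = 0, i.e. α is a root of g(x) = (x - 13)^3 - 387 = x^3 - 39x^2 + 507x - 2584. Since g(x) = h(x - 13) where h(x) = x^3 - 387, and h is irreducible over Q (because 387 is not a perfect cube, so h has no rational root, and a monic cubic with no rational root is irreducible), g is also irreducible (irreducibility is preserved under the substitution x → x - 13). Hence m_α(x) = x^3 - 39x^2 + 507x - 2584.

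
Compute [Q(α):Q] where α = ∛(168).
[Q(α):Q] = 3

The minimal polynomial of α is x^3 - 168, irreducible over Q since 168 is not a perfect cube (so x^3 - 168 has no rational root). Hence [Q(α):Q] = deg(m_α) = 3.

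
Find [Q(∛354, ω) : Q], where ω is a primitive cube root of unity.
[Q(∛354, ω) : Q] = 6

[Q(∛354):Q] = 3 (min poly x^3 - 354, irreducible since 354 is not a perfect cube). [Q(ω):Q] = 2 (min poly x^2 + x + 1). Since Q(∛354) ⊂ R and ω ∉ R, we have ω ∉ Q(∛354), so x^2 + x + 1 remains irreducible over Q(∛354) and [Q(∛354, ω) : Q(∛354)] = 2. By the tower law, [Q(∛354, ω) : Q] = 3 · 2 = 6. (In fact Q(∛354, ω) is the splitting field of x^3 - 354 over Q.)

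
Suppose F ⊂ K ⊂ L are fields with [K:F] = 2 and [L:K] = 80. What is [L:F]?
[L:F] = 160

The tower law says that for any tower of field extensions F ⊂ K ⊂ L with finite degrees, [L:F] = [L:K] · [K:F]. Here this gives [L:F] = 80 · 2 = 160.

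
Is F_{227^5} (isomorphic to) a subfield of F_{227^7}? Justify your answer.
No: F_{227^5} is not a subfield of F_{227^7}

F_{p^m} embeds in F_{p^n} iff m | n. Here 5 ∤ 7 (since 7 = 1·5 + 2 with remainder 2 ≠ 0), so F_{227^5} is not a subfield of F_{227^7}. Equivalently: if it were, the tower law would give 5 = [F_{227^5}:F_227] dividing [F_{227^7}:F_227] = 7, contradiction.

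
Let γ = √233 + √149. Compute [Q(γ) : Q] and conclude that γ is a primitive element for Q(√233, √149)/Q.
[Q(γ) : Q] = 4 (equivalently, Q(γ) = Q(√233, √149))

Obviously Q(γ) ⊆ Q(√233, √149), and [Q(√233, √149):Q] = 4 (since 233, 149 are distinct squarefree integers > 1 with 34717 not a perfect square). To show equality we compute the minimal polynomial of γ. From γ = √233 + √149: γ^2 = 233 + 2√(34717) + 149 = 382 + 2√(34717), so γ^2 - 382 = 2√(34717); squaring, (γ^2 - 382)^2 = 4·34717, i.e. γ^4 - 764γ^2 + 145924 - 138868 = 0, i.e. γ^4 - 764γ^2 + 7056 = 0. So γ is a root of x^4 - 764x^2 + 7056. This polynomial is irreducible over Q: it has no rational root (each ±√233 ± √149 is irrational), and any factorization into two quadratics over Q would force √(34717) ∈ Q (pairing opposite roots) or √233, √149 ∈ Q (other pairings), all impossible. Hence [Q(γ):Q] = 4 = [Q(√233, √149):Q], so Q(γ) = Q(√233, √149).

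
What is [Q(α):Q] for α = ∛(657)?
[Q(α):Q] = 3

The minimal polynomial of α is x^3 - 657, irreducible over Q since 657 is not a perfect cube (so x^3 - 657 has no rational root). Hence [Q(α):Q] = deg(m_α) = 3.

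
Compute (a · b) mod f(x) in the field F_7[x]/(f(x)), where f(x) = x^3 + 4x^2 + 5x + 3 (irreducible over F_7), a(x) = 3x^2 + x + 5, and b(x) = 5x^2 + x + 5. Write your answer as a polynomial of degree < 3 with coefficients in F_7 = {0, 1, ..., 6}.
a · b ≡ 6x^2 + x + 6 (mod f(x))

Multiply in F_7[x]: a(x)·b(x) = (3x^2 + x + 5)·(5x^2 + x + 5) = x^4 + x^3 + 6x^2 + 3x + 4. This has degree ≥ 3, so divide by f(x) over F_7: x^4 + x^3 + 6x^2 + 3x + 4 = (x + 4)·(x^3 + 4x^2 + 5x + 3) + (6x^2 + x + 6). Hence a·b ≡ 6x^2 + x + 6 (mod f). (F_7[x]/(f) is a field with 7^3 = 343 elements since f is irreducible of degree 3.)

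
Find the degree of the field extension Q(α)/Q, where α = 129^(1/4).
[Q(α):Q] = 4

α is a root of x^4 - 129. By Eisenstein's criterion at the prime p = 3 (which divides the constant term 129 but p^2 = 9 does not, since 129 is squarefree), x^4 - 129 is irreducible over Q. Hence [Q(α):Q] = 4.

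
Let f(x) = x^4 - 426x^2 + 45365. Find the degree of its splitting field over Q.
[K : Q] = 4

Solving the quadratic in x^2: x^2 = (426 ± √(426^2 - 4·45365))/2 = (426 ± √16)/2 = (426 ± 4)/2, giving x^2 = 211 or x^2 = 215. So f(x) = (x^2 - 211)(x^2 - 215) and the roots of f are ±√211, ±√215. Hence the splitting field is K = Q(√211, √215). Since 211 and 215 are distinct squarefree integers > 1, their product 45365 is not a perfect square, so √215 ∉ Q(√211). By the tower law [K:Q] = [Q(√211,√215):Q(√211)] · [Q(√211):Q] = 2 · 2 = 4.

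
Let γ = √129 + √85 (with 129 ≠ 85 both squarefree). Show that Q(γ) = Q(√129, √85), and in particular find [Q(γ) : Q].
[Q(γ) : Q] = 4 (equivalently, Q(γ) = Q(√129, √85))

Obviously Q(γ) ⊆ Q(√129, √85), and [Q(√129, √85):Q] = 4 (since 129, 85 are distinct squarefree integers > 1 with 10965 not a perfect square). To show equality we compute the minimal polynomial of γ. From γ = √129 + √85: γ^2 = 129 + 2√(10965) + 85 = 214 + 2√(10965), so γ^2 - 214 = 2√(10965); squaring, (γ^2 - 214)^2 = 4·10965, i.e. γ^4 - 428γ^2 + 45796 - 43860 = 0, i.e. γ^4 - 428γ^2 + 1936 = 0. So γ is a root of x^4 - 428x^2 + 1936. This polynomial is irreducible over Q: it has no rational root (each ±√129 ± √85 is irrational), and any factorization into two quadratics over Q would force √(10965) ∈ Q (pairing opposite roots) or √129, √85 ∈ Q (other pairings), all impossible. Hence [Q(γ):Q] = 4 = [Q(√129, √85):Q], so Q(γ) = Q(√129, √85).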